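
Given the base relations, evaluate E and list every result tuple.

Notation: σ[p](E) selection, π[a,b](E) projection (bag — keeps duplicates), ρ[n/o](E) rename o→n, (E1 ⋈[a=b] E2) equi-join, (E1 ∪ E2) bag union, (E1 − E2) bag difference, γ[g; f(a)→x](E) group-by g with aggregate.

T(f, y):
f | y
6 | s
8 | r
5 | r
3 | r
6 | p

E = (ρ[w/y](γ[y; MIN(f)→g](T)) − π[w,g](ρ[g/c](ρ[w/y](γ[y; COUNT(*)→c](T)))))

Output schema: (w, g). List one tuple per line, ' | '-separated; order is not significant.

Subexpression sizes:
  T → 5
  γ[y; MIN(f)→g](T) → 3
  ρ[w/y](γ[y; MIN(f)→g](T)) → 3
  T → 5
  γ[y; COUNT(*)→c](T) → 3
  ρ[w/y](γ[y; COUNT(*)→c](T)) → 3
  ρ[g/c](ρ[w/y](γ[y; COUNT(*)→c](T))) → 3
  π[w,g](ρ[g/c](ρ[w/y](γ[y; COUNT(*)→c](T)))) → 3
  (ρ[w/y](γ[y; MIN(f)→g](T)) − π[w,g](ρ[g/c](ρ[w/y](γ[y; COUNT(*)→c](T))))) → 2

== RESULT ==
w | g
p | 6
s | 6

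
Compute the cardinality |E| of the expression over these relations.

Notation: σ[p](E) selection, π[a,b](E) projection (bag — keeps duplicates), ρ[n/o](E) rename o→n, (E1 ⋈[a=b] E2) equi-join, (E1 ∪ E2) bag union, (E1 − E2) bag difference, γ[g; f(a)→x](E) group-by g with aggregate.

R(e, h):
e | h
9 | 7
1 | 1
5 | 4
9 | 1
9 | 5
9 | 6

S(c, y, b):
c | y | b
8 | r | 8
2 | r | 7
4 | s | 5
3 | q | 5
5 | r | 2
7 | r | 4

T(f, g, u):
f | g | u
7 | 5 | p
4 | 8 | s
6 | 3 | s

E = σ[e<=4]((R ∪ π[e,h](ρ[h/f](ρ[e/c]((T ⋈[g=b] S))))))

Stepwise |·|:
  R → 6
  T → 3
  S → 6
  (T ⋈[g=b] S) → 3
  ρ[e/c]((T ⋈[g=b] S)) → 3
  ρ[h/f](ρ[e/c]((T ⋈[g=b] S))) → 3
  π[e,h](ρ[h/f](ρ[e/c]((T ⋈[g=b] S)))) → 3
  (R ∪ π[e,h](ρ[h/f](ρ[e/c]((T ⋈[g=b] S))))) → 9
  σ[e<=4]((R ∪ π[e,h](ρ[h/f](ρ[e/c]((T ⋈[g=b] S)))))) → 3

|E| = 3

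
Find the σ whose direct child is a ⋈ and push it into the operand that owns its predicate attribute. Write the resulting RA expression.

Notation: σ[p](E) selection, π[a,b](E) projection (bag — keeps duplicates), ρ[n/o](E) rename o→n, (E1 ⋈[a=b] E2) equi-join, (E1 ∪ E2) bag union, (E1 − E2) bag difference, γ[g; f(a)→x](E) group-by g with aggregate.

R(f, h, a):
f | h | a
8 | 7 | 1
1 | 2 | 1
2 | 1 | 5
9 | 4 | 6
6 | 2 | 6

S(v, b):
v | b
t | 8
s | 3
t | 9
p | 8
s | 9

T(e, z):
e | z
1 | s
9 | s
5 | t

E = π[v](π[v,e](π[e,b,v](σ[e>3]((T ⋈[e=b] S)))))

σ filters on e, owned by the left side.
E' = π[v](π[v,e](π[e,b,v]((σ[e>3](T) ⋈[e=b] S))))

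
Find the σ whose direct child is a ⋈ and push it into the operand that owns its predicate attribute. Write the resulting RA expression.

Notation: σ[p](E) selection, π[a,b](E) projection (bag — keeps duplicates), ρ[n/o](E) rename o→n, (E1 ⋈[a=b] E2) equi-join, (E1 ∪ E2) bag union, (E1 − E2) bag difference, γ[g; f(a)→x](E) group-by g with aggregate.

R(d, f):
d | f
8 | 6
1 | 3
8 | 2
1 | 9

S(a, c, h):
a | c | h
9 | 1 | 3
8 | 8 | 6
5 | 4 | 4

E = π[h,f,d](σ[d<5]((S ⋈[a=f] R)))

σ filters on d, owned by the right side.
E' = π[h,f,d]((S ⋈[a=f] σ[d<5](R)))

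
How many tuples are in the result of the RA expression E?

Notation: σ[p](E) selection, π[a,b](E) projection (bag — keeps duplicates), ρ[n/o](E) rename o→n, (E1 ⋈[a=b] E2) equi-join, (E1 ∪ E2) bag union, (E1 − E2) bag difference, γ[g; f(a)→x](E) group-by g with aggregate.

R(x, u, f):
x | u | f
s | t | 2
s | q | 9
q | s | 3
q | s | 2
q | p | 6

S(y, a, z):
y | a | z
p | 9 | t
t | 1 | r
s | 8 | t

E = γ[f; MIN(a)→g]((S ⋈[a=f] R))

Per-node cardinality:
  S → 3
  R → 5
  (S ⋈[a=f] R) → 1
  γ[f; MIN(a)→g]((S ⋈[a=f] R)) → 1

|E| = 1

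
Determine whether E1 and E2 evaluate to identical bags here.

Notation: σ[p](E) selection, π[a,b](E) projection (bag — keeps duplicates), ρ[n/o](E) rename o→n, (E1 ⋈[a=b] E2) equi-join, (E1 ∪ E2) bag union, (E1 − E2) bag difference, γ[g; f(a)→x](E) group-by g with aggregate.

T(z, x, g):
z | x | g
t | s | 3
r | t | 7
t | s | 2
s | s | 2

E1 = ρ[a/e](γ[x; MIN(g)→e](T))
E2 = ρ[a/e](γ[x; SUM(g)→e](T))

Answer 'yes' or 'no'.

E1 row counts bottom-up:
  T → 4
  γ[x; MIN(g)→e](T) → 2
  ρ[a/e](γ[x; MIN(g)→e](T)) → 2
E2 row counts bottom-up:
  T → 4
  γ[x; SUM(g)→e](T) → 2
  ρ[a/e](γ[x; SUM(g)→e](T)) → 2

E1 result:
x | a
s | 2
t | 7
E2 result:
x | a
s | 7
t | 7
Witness: ('s', 7) appears 0× in E1 but 1× in E2.

no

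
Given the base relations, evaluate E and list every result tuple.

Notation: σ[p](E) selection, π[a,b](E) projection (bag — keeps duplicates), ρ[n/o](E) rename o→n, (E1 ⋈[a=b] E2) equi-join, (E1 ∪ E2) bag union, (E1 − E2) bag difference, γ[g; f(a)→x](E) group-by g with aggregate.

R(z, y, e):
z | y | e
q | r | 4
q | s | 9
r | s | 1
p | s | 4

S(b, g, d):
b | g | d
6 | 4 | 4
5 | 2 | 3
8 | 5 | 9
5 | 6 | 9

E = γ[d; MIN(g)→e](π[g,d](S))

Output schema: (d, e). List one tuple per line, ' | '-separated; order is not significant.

Stepwise |·|:
  S → 4
  π[g,d](S) → 4
  γ[d; MIN(g)→e](π[g,d](S)) → 3

== RESULT ==
d | e
3 | 2
4 | 4
9 | 5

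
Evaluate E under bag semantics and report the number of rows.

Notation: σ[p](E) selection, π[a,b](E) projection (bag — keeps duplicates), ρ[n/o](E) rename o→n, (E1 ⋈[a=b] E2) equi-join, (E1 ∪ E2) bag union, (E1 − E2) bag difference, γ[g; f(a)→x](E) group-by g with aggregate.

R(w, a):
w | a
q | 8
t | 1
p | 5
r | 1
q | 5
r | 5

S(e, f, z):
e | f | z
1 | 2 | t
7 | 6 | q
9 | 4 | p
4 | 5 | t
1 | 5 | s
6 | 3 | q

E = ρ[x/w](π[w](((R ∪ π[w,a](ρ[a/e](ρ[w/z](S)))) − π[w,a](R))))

Stepwise |·|:
  R → 6
  S → 6
  ρ[w/z](S) → 6
  ρ[a/e](ρ[w/z](S)) → 6
  π[w,a](ρ[a/e](ρ[w/z](S))) → 6
  (R ∪ π[w,a](ρ[a/e](ρ[w/z](S)))) → 12
  R → 6
  π[w,a](R) → 6
  ((R ∪ π[w,a](ρ[a/e](ρ[w/z](S)))) − π[w,a](R)) → 6
  π[w](((R ∪ π[w,a](ρ[a/e](ρ[w/z](S)))) − π[w,a](R))) → 6
  ρ[x/w](π[w](((R ∪ π[w,a](ρ[a/e](ρ[w/z](S)))) − π[w,a](R)))) → 6

|E| = 6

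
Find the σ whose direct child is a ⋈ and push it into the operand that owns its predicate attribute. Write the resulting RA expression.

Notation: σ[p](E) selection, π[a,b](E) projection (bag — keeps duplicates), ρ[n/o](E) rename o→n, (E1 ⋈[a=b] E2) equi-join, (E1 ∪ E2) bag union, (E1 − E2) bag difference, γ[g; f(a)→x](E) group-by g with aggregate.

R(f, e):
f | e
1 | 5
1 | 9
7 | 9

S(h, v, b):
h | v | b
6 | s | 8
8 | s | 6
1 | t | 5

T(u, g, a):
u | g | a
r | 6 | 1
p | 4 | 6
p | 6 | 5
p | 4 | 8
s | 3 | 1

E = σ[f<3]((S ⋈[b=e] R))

σ filters on f, owned by the right side.
E' = (S ⋈[b=e] σ[f<3](R))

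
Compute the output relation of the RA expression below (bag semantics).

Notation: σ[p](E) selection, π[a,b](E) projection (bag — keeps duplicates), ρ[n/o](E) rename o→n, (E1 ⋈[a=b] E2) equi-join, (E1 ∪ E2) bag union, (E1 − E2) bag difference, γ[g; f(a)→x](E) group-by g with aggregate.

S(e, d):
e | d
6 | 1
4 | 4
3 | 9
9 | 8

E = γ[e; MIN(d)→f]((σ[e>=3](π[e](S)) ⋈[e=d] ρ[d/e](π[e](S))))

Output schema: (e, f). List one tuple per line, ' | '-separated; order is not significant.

Row counts bottom-up:
  S → 4
  π[e](S) → 4
  σ[e>=3](π[e](S)) → 4
  S → 4
  π[e](S) → 4
  ρ[d/e](π[e](S)) → 4
  (σ[e>=3](π[e](S)) ⋈[e=d] ρ[d/e](π[e](S))) → 4
  γ[e; MIN(d)→f]((σ[e>=3](π[e](S)) ⋈[e=d] ρ[d/e](π[e](S)))) → 4

== RESULT ==
e | f
3 | 3
4 | 4
6 | 6
9 | 9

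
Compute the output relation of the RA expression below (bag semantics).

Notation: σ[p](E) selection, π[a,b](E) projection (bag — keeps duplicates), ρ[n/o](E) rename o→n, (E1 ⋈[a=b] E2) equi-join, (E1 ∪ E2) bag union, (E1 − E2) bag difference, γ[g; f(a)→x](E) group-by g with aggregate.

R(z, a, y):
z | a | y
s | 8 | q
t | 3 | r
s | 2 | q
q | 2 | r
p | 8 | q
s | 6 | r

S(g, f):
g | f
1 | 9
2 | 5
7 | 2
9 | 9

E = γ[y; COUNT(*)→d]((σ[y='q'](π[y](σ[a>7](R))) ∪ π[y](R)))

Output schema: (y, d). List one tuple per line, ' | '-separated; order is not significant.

Row counts bottom-up:
  R → 6
  σ[a>7](R) → 2
  π[y](σ[a>7](R)) → 2
  σ[y='q'](π[y](σ[a>7](R))) → 2
  R → 6
  π[y](R) → 6
  (σ[y='q'](π[y](σ[a>7](R))) ∪ π[y](R)) → 8
  γ[y; COUNT(*)→d]((σ[y='q'](π[y](σ[a>7](R))) ∪ π[y](R))) → 2

== RESULT ==
y | d
q | 5
r | 3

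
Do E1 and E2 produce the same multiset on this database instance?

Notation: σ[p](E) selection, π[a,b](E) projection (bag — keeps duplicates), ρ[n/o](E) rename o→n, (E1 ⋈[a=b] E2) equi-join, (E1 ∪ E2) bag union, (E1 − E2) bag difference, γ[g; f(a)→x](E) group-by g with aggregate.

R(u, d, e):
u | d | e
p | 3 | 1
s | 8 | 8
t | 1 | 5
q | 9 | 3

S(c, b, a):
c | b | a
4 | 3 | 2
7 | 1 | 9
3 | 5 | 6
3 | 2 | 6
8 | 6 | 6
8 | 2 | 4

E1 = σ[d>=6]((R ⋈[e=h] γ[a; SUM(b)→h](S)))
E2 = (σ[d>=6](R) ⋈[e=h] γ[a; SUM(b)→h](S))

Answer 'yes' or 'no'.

E1 per-node cardinality:
  R → 4
  S → 6
  γ[a; SUM(b)→h](S) → 4
  (R ⋈[e=h] γ[a; SUM(b)→h](S)) → 2
  σ[d>=6]((R ⋈[e=h] γ[a; SUM(b)→h](S))) → 1
E2 per-node cardinality:
  R → 4
  σ[d>=6](R) → 2
  S → 6
  γ[a; SUM(b)→h](S) → 4
  (σ[d>=6](R) ⋈[e=h] γ[a; SUM(b)→h](S)) → 1

E1 and E2 produce the same multiset:
u | d | e | a | h
q | 9 | 3 | 2 | 3

yes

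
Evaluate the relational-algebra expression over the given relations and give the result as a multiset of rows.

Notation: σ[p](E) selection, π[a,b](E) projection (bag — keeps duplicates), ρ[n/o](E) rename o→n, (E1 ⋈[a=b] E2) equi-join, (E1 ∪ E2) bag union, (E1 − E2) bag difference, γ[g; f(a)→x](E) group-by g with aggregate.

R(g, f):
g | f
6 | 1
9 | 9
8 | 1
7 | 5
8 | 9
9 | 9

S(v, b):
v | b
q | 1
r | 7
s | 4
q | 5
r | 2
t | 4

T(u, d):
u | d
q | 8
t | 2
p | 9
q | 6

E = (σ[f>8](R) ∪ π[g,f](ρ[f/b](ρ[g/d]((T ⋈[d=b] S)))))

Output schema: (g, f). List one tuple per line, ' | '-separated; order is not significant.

Stepwise |·|:
  R → 6
  σ[f>8](R) → 3
  T → 4
  S → 6
  (T ⋈[d=b] S) → 1
  ρ[g/d]((T ⋈[d=b] S)) → 1
  ρ[f/b](ρ[g/d]((T ⋈[d=b] S))) → 1
  π[g,f](ρ[f/b](ρ[g/d]((T ⋈[d=b] S)))) → 1
  (σ[f>8](R) ∪ π[g,f](ρ[f/b](ρ[g/d]((T ⋈[d=b] S))))) → 4

== RESULT ==
g | f
2 | 2
8 | 9
9 | 9
9 | 9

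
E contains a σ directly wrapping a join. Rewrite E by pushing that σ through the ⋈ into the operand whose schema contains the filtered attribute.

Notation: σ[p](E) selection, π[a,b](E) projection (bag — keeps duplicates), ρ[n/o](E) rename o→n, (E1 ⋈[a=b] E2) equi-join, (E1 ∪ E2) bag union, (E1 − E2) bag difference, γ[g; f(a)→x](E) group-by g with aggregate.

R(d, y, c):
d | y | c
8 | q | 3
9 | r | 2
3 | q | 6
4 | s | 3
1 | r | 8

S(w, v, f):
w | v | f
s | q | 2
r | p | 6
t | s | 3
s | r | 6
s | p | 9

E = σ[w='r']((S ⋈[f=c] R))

σ filters on w, owned by the left side.
E' = (σ[w='r'](S) ⋈[f=c] R)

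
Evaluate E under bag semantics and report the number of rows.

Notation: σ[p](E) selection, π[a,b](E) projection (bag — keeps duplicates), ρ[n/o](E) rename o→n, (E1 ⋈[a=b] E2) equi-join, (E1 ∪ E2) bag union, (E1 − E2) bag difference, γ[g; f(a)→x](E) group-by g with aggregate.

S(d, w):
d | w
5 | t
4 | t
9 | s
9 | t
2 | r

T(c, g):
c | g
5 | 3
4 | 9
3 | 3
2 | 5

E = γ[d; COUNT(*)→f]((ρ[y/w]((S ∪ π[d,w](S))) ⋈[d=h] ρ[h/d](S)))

Subexpression sizes:
  S → 5
  S → 5
  π[d,w](S) → 5
  (S ∪ π[d,w](S)) → 10
  ρ[y/w]((S ∪ π[d,w](S))) → 10
  S → 5
  ρ[h/d](S) → 5
  (ρ[y/w]((S ∪ π[d,w](S))) ⋈[d=h] ρ[h/d](S)) → 14
  γ[d; COUNT(*)→f]((ρ[y/w]((S ∪ π[d,w](S))) ⋈[d=h] ρ[h/d](S))) → 4

|E| = 4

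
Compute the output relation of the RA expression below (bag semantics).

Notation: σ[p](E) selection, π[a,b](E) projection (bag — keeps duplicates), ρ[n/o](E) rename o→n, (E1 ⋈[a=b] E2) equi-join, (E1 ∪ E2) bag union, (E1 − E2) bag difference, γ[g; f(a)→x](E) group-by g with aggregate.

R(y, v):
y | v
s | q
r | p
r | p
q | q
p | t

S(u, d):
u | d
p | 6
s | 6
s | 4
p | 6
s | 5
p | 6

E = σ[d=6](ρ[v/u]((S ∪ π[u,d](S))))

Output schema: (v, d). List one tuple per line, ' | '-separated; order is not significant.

Per-node cardinality:
  S → 6
  S → 6
  π[u,d](S) → 6
  (S ∪ π[u,d](S)) → 12
  ρ[v/u]((S ∪ π[u,d](S))) → 12
  σ[d=6](ρ[v/u]((S ∪ π[u,d](S)))) → 8

== RESULT ==
v | d
p | 6
p | 6
p | 6
p | 6
p | 6
p | 6
s | 6
s | 6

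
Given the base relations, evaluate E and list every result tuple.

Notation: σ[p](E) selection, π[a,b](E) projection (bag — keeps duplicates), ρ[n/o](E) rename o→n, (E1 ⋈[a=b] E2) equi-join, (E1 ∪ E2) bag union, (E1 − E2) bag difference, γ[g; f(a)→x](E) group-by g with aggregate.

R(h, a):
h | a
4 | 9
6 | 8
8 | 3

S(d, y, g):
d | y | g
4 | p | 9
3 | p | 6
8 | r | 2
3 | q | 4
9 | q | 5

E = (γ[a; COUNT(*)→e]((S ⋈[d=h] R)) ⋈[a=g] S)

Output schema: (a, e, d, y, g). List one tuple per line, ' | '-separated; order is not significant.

Stepwise |·|:
  S → 5
  R → 3
  (S ⋈[d=h] R) → 2
  γ[a; COUNT(*)→e]((S ⋈[d=h] R)) → 2
  S → 5
  (γ[a; COUNT(*)→e]((S ⋈[d=h] R)) ⋈[a=g] S) → 1

== RESULT ==
a | e | d | y | g
9 | 1 | 4 | p | 9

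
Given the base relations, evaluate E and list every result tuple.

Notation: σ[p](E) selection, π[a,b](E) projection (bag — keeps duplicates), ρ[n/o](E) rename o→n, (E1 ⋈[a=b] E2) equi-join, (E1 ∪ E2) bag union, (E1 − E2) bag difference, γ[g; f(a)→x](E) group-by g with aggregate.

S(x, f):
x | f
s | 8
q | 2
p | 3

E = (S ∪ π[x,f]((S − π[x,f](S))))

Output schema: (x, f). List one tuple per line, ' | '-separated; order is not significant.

Subexpression sizes:
  S → 3
  S → 3
  S → 3
  π[x,f](S) → 3
  (S − π[x,f](S)) → 0
  π[x,f]((S − π[x,f](S))) → 0
  (S ∪ π[x,f]((S − π[x,f](S)))) → 3

== RESULT ==
x | f
p | 3
q | 2
s | 8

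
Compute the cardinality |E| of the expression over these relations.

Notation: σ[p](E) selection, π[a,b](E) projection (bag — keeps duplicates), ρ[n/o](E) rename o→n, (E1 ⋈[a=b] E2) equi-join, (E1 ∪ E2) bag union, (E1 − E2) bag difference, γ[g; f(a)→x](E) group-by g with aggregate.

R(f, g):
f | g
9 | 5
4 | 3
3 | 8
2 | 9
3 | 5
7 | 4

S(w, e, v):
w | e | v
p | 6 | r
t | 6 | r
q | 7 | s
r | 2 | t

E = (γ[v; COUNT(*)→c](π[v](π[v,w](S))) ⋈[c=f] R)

Per-node cardinality:
  S → 4
  π[v,w](S) → 4
  π[v](π[v,w](S)) → 4
  γ[v; COUNT(*)→c](π[v](π[v,w](S))) → 3
  R → 6
  (γ[v; COUNT(*)→c](π[v](π[v,w](S))) ⋈[c=f] R) → 1

|E| = 1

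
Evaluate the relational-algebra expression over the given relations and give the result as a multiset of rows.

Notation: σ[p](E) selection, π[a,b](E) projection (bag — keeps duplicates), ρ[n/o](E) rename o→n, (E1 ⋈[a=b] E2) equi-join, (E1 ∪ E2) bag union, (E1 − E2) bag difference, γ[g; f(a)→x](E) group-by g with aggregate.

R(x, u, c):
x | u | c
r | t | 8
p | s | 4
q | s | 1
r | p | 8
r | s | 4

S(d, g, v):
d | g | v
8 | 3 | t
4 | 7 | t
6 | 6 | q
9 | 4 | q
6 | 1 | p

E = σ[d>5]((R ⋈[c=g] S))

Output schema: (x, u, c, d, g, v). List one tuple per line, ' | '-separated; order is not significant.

Stepwise |·|:
  R → 5
  S → 5
  (R ⋈[c=g] S) → 3
  σ[d>5]((R ⋈[c=g] S)) → 3

== RESULT ==
x | u | c | d | g | v
p | s | 4 | 9 | 4 | q
q | s | 1 | 6 | 1 | p
r | s | 4 | 9 | 4 | q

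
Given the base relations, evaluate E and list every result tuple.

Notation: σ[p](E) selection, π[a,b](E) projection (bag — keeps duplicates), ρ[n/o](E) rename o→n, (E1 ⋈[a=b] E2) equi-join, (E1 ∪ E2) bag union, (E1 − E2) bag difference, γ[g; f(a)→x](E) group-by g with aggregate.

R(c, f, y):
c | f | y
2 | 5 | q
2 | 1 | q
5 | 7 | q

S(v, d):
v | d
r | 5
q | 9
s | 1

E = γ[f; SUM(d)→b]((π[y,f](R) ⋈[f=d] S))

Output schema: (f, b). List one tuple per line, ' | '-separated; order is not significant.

Subexpression sizes:
  R → 3
  π[y,f](R) → 3
  S → 3
  (π[y,f](R) ⋈[f=d] S) → 2
  γ[f; SUM(d)→b]((π[y,f](R) ⋈[f=d] S)) → 2

== RESULT ==
f | b
1 | 1
5 | 5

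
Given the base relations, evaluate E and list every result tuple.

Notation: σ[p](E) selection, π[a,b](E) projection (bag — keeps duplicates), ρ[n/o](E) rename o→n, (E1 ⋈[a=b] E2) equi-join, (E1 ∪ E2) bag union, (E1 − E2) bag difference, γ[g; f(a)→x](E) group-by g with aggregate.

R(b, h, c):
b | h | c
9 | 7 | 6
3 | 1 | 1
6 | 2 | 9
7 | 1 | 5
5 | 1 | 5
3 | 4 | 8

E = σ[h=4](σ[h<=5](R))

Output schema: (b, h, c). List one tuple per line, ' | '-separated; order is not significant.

Row counts bottom-up:
  R → 6
  σ[h<=5](R) → 5
  σ[h=4](σ[h<=5](R)) → 1

== RESULT ==
b | h | c
3 | 4 | 8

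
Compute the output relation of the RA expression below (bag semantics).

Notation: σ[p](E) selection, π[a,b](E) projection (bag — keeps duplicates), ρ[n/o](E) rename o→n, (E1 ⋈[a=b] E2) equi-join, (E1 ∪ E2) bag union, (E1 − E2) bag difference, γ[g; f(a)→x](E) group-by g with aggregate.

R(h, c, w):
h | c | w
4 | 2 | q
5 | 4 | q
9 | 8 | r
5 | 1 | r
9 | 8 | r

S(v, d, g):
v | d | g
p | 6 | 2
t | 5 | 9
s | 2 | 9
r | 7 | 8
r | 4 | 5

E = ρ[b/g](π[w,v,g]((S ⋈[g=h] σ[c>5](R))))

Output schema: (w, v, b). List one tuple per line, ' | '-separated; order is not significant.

Row counts bottom-up:
  S → 5
  R → 5
  σ[c>5](R) → 2
  (S ⋈[g=h] σ[c>5](R)) → 4
  π[w,v,g]((S ⋈[g=h] σ[c>5](R))) → 4
  ρ[b/g](π[w,v,g]((S ⋈[g=h] σ[c>5](R)))) → 4

== RESULT ==
w | v | b
r | s | 9
r | s | 9
r | t | 9
r | t | 9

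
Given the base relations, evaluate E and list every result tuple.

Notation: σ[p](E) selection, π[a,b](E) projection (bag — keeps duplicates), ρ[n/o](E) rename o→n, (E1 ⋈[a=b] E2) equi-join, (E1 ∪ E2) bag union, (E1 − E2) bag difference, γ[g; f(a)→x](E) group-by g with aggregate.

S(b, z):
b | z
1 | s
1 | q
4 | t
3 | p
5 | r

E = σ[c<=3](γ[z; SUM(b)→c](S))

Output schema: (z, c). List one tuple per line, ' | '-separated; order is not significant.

Subexpression sizes:
  S → 5
  γ[z; SUM(b)→c](S) → 5
  σ[c<=3](γ[z; SUM(b)→c](S)) → 3

== RESULT ==
z | c
p | 3
q | 1
s | 1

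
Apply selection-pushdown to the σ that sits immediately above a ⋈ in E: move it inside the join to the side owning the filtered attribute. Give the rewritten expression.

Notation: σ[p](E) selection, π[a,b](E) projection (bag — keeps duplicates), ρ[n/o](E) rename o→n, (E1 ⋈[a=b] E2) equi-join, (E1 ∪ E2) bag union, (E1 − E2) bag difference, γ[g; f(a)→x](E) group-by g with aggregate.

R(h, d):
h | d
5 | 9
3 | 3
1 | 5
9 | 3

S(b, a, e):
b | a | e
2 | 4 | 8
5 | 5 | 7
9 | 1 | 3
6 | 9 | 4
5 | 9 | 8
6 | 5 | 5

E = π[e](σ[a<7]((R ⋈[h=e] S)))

σ filters on a, owned by the right side.
E' = π[e]((R ⋈[h=e] σ[a<7](S)))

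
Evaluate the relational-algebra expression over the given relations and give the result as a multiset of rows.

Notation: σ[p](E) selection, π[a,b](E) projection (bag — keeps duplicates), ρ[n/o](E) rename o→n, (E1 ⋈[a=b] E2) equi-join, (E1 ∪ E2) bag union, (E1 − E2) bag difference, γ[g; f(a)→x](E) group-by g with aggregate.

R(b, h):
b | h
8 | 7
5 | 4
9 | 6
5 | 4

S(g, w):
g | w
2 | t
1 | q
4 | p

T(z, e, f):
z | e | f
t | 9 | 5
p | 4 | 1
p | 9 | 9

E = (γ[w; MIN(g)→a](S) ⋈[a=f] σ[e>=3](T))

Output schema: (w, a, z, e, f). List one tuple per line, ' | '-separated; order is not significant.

Stepwise |·|:
  S → 3
  γ[w; MIN(g)→a](S) → 3
  T → 3
  σ[e>=3](T) → 3
  (γ[w; MIN(g)→a](S) ⋈[a=f] σ[e>=3](T)) → 1

== RESULT ==
w | a | z | e | f
q | 1 | p | 4 | 1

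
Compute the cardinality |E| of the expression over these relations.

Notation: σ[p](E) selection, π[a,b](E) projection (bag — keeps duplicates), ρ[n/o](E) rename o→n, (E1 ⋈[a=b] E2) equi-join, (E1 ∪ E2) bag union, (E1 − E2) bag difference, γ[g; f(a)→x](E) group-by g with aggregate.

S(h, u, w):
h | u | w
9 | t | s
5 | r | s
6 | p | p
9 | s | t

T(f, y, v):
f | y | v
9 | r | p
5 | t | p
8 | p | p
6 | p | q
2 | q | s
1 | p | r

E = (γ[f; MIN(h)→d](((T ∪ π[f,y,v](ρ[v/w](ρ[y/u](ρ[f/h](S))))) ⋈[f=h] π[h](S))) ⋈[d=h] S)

Per-node cardinality:
  T → 6
  S → 4
  ρ[f/h](S) → 4
  ρ[y/u](ρ[f/h](S)) → 4
  ρ[v/w](ρ[y/u](ρ[f/h](S))) → 4
  π[f,y,v](ρ[v/w](ρ[y/u](ρ[f/h](S)))) → 4
  (T ∪ π[f,y,v](ρ[v/w](ρ[y/u](ρ[f/h](S))))) → 10
  S → 4
  π[h](S) → 4
  ((T ∪ π[f,y,v](ρ[v/w](ρ[y/u](ρ[f/h](S))))) ⋈[f=h] π[h](S)) → 10
  γ[f; MIN(h)→d](((T ∪ π[f,y,v](ρ[v/w](ρ[y/u](ρ[f/h](S))))) ⋈[f=h] π[h](S))) → 3
  S → 4
  (γ[f; MIN(h)→d](((T ∪ π[f,y,v](ρ[v/w](ρ[y/u](ρ[f/h](S))))) ⋈[f=h] π[h](S))) ⋈[d=h] S) → 4

|E| = 4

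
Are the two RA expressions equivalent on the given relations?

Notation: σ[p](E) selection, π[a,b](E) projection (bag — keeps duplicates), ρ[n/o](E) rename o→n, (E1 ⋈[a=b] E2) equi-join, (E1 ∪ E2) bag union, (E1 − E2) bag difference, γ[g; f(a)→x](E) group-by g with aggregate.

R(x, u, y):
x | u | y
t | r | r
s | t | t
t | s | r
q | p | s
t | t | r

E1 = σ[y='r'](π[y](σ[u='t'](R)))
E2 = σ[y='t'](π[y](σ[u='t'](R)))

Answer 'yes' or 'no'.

E1 subexpression sizes:
  R → 5
  σ[u='t'](R) → 2
  π[y](σ[u='t'](R)) → 2
  σ[y='r'](π[y](σ[u='t'](R))) → 1
E2 subexpression sizes:
  R → 5
  σ[u='t'](R) → 2
  π[y](σ[u='t'](R)) → 2
  σ[y='t'](π[y](σ[u='t'](R))) → 1

E1 result:
y
r
E2 result:
y
t
Witness: ('t',) appears 0× in E1 but 1× in E2.

no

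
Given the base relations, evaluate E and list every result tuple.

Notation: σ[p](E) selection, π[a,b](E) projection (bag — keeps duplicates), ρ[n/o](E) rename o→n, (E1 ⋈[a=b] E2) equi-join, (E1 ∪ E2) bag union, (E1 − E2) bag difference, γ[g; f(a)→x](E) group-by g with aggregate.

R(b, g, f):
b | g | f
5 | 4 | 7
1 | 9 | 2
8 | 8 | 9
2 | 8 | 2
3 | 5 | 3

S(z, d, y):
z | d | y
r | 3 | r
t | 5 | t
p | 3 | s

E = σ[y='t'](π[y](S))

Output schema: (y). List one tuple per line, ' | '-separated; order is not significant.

Subexpression sizes:
  S → 3
  π[y](S) → 3
  σ[y='t'](π[y](S)) → 1

== RESULT ==
y
t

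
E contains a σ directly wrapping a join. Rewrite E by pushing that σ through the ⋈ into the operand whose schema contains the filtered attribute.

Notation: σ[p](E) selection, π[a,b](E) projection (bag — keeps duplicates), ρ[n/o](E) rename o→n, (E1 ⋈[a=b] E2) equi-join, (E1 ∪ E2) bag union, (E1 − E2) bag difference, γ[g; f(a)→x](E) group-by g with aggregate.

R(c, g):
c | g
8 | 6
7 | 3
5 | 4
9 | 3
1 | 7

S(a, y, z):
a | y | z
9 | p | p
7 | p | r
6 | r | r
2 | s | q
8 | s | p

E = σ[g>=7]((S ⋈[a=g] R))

σ filters on g, owned by the right side.
E' = (S ⋈[a=g] σ[g>=7](R))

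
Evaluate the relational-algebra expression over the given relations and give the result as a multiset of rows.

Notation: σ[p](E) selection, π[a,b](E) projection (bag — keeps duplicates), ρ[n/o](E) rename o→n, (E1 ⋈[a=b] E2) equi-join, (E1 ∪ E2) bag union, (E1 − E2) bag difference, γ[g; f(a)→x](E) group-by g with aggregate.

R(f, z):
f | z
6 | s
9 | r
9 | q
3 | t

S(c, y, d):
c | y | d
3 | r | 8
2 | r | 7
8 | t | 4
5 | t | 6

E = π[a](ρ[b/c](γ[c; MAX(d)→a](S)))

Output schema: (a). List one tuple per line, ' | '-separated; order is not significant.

Stepwise |·|:
  S → 4
  γ[c; MAX(d)→a](S) → 4
  ρ[b/c](γ[c; MAX(d)→a](S)) → 4
  π[a](ρ[b/c](γ[c; MAX(d)→a](S))) → 4

== RESULT ==
a
4
6
7
8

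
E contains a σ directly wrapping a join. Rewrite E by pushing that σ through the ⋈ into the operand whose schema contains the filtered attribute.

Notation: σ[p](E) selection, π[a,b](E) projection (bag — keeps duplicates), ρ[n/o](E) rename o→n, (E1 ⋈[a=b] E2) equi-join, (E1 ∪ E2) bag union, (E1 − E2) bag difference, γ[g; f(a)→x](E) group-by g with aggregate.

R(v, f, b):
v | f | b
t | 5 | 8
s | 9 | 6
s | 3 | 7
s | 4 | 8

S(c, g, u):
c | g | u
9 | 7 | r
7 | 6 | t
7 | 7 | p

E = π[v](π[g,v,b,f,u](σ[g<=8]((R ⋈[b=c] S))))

σ filters on g, owned by the right side.
E' = π[v](π[g,v,b,f,u]((R ⋈[b=c] σ[g<=8](S))))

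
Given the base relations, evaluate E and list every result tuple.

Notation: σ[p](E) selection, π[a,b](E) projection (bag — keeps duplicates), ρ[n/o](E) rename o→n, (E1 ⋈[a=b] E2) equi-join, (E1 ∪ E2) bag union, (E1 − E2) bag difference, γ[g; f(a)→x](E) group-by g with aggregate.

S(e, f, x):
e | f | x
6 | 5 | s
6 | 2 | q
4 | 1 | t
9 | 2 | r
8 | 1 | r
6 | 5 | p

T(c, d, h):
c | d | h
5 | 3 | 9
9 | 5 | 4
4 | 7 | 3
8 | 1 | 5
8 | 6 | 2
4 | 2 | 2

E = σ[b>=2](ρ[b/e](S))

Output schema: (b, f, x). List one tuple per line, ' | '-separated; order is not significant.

Subexpression sizes:
  S → 6
  ρ[b/e](S) → 6
  σ[b>=2](ρ[b/e](S)) → 6

== RESULT ==
b | f | x
4 | 1 | t
6 | 2 | q
6 | 5 | p
6 | 5 | s
8 | 1 | r
9 | 2 | r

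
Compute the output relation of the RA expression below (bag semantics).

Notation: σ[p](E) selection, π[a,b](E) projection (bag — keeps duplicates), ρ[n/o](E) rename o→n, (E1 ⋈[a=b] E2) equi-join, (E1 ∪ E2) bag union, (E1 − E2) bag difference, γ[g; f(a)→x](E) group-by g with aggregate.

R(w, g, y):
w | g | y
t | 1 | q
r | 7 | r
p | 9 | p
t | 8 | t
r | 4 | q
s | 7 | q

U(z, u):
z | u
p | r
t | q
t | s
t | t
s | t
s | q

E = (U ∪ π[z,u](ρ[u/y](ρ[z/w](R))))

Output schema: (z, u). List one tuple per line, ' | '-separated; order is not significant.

Subexpression sizes:
  U → 6
  R → 6
  ρ[z/w](R) → 6
  ρ[u/y](ρ[z/w](R)) → 6
  π[z,u](ρ[u/y](ρ[z/w](R))) → 6
  (U ∪ π[z,u](ρ[u/y](ρ[z/w](R)))) → 12

== RESULT ==
z | u
p | p
p | r
r | q
r | r
s | q
s | q
s | t
t | q
t | q
t | s
t | t
t | t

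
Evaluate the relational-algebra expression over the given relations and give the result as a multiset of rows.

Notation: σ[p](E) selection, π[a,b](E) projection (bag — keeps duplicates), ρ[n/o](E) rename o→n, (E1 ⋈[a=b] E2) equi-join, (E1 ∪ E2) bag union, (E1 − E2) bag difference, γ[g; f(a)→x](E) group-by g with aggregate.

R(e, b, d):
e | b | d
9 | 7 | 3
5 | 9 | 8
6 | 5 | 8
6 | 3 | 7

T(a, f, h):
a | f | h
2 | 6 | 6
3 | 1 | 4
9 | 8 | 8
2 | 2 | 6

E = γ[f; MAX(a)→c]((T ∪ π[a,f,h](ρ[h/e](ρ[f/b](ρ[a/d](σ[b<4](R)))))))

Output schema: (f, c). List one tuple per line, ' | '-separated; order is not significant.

Per-node cardinality:
  T → 4
  R → 4
  σ[b<4](R) → 1
  ρ[a/d](σ[b<4](R)) → 1
  ρ[f/b](ρ[a/d](σ[b<4](R))) → 1
  ρ[h/e](ρ[f/b](ρ[a/d](σ[b<4](R)))) → 1
  π[a,f,h](ρ[h/e](ρ[f/b](ρ[a/d](σ[b<4](R))))) → 1
  (T ∪ π[a,f,h](ρ[h/e](ρ[f/b](ρ[a/d](σ[b<4](R)))))) → 5
  γ[f; MAX(a)→c]((T ∪ π[a,f,h](ρ[h/e](ρ[f/b](ρ[a/d](σ[b<4](R))))))) → 5

== RESULT ==
f | c
1 | 3
2 | 2
3 | 7
6 | 2
8 | 9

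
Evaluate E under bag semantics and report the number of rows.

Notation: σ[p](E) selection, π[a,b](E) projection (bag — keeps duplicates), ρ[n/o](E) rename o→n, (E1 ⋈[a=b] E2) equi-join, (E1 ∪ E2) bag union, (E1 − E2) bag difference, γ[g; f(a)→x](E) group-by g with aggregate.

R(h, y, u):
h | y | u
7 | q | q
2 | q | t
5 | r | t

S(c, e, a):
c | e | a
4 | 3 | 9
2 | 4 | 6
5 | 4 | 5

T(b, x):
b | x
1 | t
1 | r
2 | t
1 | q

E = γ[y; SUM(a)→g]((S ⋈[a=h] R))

Row counts bottom-up:
  S → 3
  R → 3
  (S ⋈[a=h] R) → 1
  γ[y; SUM(a)→g]((S ⋈[a=h] R)) → 1

|E| = 1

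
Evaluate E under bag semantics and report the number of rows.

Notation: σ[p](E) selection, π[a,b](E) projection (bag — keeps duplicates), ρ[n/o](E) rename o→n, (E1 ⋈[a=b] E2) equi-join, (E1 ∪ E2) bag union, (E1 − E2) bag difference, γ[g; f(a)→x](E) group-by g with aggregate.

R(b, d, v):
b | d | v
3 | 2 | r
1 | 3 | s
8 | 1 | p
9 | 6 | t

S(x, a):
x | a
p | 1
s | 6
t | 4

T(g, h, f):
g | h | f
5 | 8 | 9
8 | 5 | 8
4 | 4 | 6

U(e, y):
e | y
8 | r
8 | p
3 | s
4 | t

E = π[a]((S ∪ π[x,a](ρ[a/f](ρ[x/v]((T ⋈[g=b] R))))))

Subexpression sizes:
  S → 3
  T → 3
  R → 4
  (T ⋈[g=b] R) → 1
  ρ[x/v]((T ⋈[g=b] R)) → 1
  ρ[a/f](ρ[x/v]((T ⋈[g=b] R))) → 1
  π[x,a](ρ[a/f](ρ[x/v]((T ⋈[g=b] R)))) → 1
  (S ∪ π[x,a](ρ[a/f](ρ[x/v]((T ⋈[g=b] R))))) → 4
  π[a]((S ∪ π[x,a](ρ[a/f](ρ[x/v]((T ⋈[g=b] R)))))) → 4

|E| = 4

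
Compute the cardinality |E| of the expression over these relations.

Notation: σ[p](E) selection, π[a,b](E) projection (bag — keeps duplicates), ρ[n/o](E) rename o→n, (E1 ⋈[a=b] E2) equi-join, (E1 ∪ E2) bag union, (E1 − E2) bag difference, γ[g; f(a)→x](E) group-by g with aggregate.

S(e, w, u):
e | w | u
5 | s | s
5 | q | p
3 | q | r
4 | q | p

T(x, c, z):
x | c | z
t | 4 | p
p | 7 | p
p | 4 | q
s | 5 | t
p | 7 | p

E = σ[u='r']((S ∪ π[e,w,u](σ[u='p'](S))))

Subexpression sizes:
  S → 4
  S → 4
  σ[u='p'](S) → 2
  π[e,w,u](σ[u='p'](S)) → 2
  (S ∪ π[e,w,u](σ[u='p'](S))) → 6
  σ[u='r']((S ∪ π[e,w,u](σ[u='p'](S)))) → 1

|E| = 1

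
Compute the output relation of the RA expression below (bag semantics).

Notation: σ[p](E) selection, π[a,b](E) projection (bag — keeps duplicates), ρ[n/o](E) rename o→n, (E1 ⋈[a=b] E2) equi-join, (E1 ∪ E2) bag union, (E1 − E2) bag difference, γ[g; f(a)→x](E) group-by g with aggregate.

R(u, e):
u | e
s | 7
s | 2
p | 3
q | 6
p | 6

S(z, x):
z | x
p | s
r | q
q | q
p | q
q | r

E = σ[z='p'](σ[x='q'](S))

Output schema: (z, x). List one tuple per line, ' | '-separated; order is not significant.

Subexpression sizes:
  S → 5
  σ[x='q'](S) → 3
  σ[z='p'](σ[x='q'](S)) → 1

== RESULT ==
z | x
p | q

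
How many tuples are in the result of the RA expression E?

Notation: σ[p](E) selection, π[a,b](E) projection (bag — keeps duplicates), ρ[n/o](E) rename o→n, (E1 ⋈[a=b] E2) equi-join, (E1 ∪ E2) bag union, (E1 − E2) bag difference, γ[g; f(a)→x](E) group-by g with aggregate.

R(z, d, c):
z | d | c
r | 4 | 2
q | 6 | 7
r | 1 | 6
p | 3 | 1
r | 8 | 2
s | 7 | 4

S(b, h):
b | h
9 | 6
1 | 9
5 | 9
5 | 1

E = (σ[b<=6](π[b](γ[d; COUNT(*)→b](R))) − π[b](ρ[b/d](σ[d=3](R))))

Row counts bottom-up:
  R → 6
  γ[d; COUNT(*)→b](R) → 6
  π[b](γ[d; COUNT(*)→b](R)) → 6
  σ[b<=6](π[b](γ[d; COUNT(*)→b](R))) → 6
  R → 6
  σ[d=3](R) → 1
  ρ[b/d](σ[d=3](R)) → 1
  π[b](ρ[b/d](σ[d=3](R))) → 1
  (σ[b<=6](π[b](γ[d; COUNT(*)→b](R))) − π[b](ρ[b/d](σ[d=3](R)))) → 6

|E| = 6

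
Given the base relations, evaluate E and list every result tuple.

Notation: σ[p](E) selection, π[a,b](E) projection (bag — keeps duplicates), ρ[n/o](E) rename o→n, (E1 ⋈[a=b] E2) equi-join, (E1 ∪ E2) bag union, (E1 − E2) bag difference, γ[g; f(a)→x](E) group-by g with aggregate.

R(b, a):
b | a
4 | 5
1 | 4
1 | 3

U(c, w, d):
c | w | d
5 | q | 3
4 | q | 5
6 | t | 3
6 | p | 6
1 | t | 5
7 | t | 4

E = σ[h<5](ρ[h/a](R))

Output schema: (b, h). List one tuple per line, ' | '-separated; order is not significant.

Per-node cardinality:
  R → 3
  ρ[h/a](R) → 3
  σ[h<5](ρ[h/a](R)) → 2

== RESULT ==
b | h
1 | 3
1 | 4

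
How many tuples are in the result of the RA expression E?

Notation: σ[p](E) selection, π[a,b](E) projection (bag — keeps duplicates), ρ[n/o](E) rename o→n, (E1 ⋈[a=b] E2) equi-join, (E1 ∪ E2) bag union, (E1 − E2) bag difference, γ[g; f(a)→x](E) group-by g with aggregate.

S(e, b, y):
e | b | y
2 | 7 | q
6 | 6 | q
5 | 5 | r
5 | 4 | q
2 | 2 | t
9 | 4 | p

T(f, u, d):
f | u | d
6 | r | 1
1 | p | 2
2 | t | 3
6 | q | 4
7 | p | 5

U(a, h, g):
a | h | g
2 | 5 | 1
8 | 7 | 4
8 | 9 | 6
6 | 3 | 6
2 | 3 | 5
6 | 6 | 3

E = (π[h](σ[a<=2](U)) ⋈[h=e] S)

Stepwise |·|:
  U → 6
  σ[a<=2](U) → 2
  π[h](σ[a<=2](U)) → 2
  S → 6
  (π[h](σ[a<=2](U)) ⋈[h=e] S) → 2

|E| = 2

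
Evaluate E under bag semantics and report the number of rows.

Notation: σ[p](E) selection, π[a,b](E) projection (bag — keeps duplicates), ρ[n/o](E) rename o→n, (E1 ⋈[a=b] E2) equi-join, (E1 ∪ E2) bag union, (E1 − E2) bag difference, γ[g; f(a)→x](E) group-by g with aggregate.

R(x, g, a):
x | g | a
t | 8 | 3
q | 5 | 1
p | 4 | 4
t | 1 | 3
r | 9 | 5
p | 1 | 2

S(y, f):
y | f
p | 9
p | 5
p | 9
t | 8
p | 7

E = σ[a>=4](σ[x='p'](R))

Per-node cardinality:
  R → 6
  σ[x='p'](R) → 2
  σ[a>=4](σ[x='p'](R)) → 1

|E| = 1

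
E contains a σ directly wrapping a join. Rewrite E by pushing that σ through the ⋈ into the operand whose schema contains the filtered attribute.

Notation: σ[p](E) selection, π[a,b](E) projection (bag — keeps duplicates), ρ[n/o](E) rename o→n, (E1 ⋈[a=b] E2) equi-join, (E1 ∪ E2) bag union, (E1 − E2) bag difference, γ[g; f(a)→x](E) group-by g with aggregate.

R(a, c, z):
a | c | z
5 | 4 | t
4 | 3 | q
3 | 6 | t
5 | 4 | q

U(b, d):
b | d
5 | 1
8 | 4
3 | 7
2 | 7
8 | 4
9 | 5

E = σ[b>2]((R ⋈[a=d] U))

σ filters on b, owned by the right side.
E' = (R ⋈[a=d] σ[b>2](U))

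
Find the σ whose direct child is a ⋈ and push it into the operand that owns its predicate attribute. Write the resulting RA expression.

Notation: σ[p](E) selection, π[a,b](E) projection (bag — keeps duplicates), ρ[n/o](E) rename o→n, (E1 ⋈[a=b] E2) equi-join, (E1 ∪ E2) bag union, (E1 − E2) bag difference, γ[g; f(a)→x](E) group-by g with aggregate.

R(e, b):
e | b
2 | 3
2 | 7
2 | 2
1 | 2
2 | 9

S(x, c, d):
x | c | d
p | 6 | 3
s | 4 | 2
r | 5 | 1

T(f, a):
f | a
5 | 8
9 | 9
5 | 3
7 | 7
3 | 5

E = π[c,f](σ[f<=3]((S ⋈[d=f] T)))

σ filters on f, owned by the right side.
E' = π[c,f]((S ⋈[d=f] σ[f<=3](T)))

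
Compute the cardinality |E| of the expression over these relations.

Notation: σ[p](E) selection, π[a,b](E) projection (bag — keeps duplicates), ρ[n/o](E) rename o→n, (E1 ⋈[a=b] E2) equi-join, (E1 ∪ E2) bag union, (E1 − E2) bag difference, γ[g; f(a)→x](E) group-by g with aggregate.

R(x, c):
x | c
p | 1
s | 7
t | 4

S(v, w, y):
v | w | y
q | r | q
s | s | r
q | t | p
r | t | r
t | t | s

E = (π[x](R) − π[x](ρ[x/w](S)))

Per-node cardinality:
  R → 3
  π[x](R) → 3
  S → 5
  ρ[x/w](S) → 5
  π[x](ρ[x/w](S)) → 5
  (π[x](R) − π[x](ρ[x/w](S))) → 1

|E| = 1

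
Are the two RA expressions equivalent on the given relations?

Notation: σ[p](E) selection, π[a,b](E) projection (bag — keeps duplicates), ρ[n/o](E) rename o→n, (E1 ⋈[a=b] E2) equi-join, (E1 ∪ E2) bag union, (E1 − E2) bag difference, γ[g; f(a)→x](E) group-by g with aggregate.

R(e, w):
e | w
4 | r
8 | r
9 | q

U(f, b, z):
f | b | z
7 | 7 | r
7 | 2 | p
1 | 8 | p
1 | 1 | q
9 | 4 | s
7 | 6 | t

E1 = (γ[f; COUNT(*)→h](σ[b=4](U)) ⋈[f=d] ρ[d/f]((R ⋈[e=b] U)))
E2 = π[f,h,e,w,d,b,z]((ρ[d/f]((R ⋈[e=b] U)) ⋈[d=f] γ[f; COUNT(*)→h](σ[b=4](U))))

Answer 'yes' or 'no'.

E1 row counts bottom-up:
  U → 6
  σ[b=4](U) → 1
  γ[f; COUNT(*)→h](σ[b=4](U)) → 1
  R → 3
  U → 6
  (R ⋈[e=b] U) → 2
  ρ[d/f]((R ⋈[e=b] U)) → 2
  (γ[f; COUNT(*)→h](σ[b=4](U)) ⋈[f=d] ρ[d/f]((R ⋈[e=b] U))) → 1
E2 row counts bottom-up:
  R → 3
  U → 6
  (R ⋈[e=b] U) → 2
  ρ[d/f]((R ⋈[e=b] U)) → 2
  U → 6
  σ[b=4](U) → 1
  γ[f; COUNT(*)→h](σ[b=4](U)) → 1
  (ρ[d/f]((R ⋈[e=b] U)) ⋈[d=f] γ[f; COUNT(*)→h](σ[b=4](U))) → 1
  π[f,h,e,w,d,b,z]((ρ[d/f]((R ⋈[e=b] U)) ⋈[d=f] γ[f; COUNT(*)→h](σ[b=4](U)))) → 1

E1 and E2 produce the same multiset:
f | h | e | w | d | b | z
9 | 1 | 4 | r | 9 | 4 | s

yes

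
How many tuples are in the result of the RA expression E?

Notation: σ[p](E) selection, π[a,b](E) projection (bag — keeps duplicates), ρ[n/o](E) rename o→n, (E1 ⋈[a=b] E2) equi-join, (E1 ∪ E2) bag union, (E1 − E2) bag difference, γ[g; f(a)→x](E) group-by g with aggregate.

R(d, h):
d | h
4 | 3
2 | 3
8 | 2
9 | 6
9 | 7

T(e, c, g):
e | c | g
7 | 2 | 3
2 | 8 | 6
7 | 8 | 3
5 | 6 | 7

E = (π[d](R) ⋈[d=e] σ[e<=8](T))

Stepwise |·|:
  R → 5
  π[d](R) → 5
  T → 4
  σ[e<=8](T) → 4
  (π[d](R) ⋈[d=e] σ[e<=8](T)) → 1

|E| = 1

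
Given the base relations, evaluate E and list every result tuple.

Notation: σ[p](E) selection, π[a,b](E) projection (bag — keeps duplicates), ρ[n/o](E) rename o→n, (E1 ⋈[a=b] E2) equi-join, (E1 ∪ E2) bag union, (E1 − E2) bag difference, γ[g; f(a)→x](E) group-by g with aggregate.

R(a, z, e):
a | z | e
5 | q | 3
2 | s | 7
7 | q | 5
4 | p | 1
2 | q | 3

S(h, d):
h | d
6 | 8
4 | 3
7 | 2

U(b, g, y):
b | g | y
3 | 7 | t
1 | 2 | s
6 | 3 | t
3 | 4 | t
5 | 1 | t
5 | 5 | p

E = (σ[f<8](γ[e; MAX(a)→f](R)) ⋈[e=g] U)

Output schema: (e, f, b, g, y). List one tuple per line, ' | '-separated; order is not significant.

Row counts bottom-up:
  R → 5
  γ[e; MAX(a)→f](R) → 4
  σ[f<8](γ[e; MAX(a)→f](R)) → 4
  U → 6
  (σ[f<8](γ[e; MAX(a)→f](R)) ⋈[e=g] U) → 4

== RESULT ==
e | f | b | g | y
1 | 4 | 5 | 1 | t
3 | 5 | 6 | 3 | t
5 | 7 | 5 | 5 | p
7 | 2 | 3 | 7 | t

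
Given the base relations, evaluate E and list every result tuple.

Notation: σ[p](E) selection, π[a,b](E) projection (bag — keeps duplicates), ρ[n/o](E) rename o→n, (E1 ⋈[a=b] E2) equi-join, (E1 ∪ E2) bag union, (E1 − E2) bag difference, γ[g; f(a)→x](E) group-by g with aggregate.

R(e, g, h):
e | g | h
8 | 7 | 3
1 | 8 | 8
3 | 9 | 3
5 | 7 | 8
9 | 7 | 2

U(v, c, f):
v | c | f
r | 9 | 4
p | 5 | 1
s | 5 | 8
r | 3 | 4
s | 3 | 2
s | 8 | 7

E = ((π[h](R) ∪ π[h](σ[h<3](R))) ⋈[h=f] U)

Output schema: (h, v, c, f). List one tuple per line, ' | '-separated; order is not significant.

Row counts bottom-up:
  R → 5
  π[h](R) → 5
  R → 5
  σ[h<3](R) → 1
  π[h](σ[h<3](R)) → 1
  (π[h](R) ∪ π[h](σ[h<3](R))) → 6
  U → 6
  ((π[h](R) ∪ π[h](σ[h<3](R))) ⋈[h=f] U) → 4

== RESULT ==
h | v | c | f
2 | s | 3 | 2
2 | s | 3 | 2
8 | s | 5 | 8
8 | s | 5 | 8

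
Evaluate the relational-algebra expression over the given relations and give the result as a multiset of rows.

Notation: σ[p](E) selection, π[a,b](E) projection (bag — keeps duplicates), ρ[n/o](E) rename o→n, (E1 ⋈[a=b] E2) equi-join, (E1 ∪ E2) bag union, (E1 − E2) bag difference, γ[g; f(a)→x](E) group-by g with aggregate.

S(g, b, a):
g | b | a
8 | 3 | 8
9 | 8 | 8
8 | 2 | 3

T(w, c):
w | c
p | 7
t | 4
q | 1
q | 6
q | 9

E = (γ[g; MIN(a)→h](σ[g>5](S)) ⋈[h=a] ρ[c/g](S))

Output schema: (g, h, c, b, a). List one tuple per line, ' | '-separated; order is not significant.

Subexpression sizes:
  S → 3
  σ[g>5](S) → 3
  γ[g; MIN(a)→h](σ[g>5](S)) → 2
  S → 3
  ρ[c/g](S) → 3
  (γ[g; MIN(a)→h](σ[g>5](S)) ⋈[h=a] ρ[c/g](S)) → 3

== RESULT ==
g | h | c | b | a
8 | 3 | 8 | 2 | 3
9 | 8 | 8 | 3 | 8
9 | 8 | 9 | 8 | 8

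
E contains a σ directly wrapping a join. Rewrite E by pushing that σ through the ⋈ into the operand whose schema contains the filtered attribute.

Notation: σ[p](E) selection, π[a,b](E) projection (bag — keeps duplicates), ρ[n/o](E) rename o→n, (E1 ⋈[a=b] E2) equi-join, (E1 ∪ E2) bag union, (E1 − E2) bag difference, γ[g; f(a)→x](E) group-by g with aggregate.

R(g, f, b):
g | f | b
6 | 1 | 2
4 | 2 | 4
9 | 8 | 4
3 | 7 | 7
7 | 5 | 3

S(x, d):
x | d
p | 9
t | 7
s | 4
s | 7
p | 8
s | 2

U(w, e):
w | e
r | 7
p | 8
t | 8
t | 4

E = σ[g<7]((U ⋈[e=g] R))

σ filters on g, owned by the right side.
E' = (U ⋈[e=g] σ[g<7](R))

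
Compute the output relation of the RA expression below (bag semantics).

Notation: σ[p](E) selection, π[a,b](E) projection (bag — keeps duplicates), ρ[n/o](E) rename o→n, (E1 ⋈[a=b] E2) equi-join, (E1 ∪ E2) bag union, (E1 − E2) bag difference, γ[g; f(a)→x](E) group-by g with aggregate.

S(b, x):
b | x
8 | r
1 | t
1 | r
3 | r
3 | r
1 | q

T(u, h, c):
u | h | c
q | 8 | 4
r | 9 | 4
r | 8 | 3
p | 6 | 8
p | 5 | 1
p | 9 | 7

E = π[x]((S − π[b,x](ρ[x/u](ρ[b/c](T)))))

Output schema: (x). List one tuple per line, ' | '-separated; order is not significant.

Stepwise |·|:
  S → 6
  T → 6
  ρ[b/c](T) → 6
  ρ[x/u](ρ[b/c](T)) → 6
  π[b,x](ρ[x/u](ρ[b/c](T))) → 6
  (S − π[b,x](ρ[x/u](ρ[b/c](T)))) → 5
  π[x]((S − π[b,x](ρ[x/u](ρ[b/c](T))))) → 5

== RESULT ==
x
q
r
r
r
t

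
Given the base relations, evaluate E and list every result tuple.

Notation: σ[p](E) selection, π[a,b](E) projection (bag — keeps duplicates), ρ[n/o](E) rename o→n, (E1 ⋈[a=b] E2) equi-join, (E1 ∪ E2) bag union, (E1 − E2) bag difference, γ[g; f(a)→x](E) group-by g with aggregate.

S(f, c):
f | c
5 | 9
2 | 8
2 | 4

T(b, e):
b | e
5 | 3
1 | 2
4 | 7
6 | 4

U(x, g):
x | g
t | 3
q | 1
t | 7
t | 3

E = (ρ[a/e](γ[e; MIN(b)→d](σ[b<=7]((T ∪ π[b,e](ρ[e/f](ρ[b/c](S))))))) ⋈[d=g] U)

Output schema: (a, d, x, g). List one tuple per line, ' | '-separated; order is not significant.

Per-node cardinality:
  T → 4
  S → 3
  ρ[b/c](S) → 3
  ρ[e/f](ρ[b/c](S)) → 3
  π[b,e](ρ[e/f](ρ[b/c](S))) → 3
  (T ∪ π[b,e](ρ[e/f](ρ[b/c](S)))) → 7
  σ[b<=7]((T ∪ π[b,e](ρ[e/f](ρ[b/c](S))))) → 5
  γ[e; MIN(b)→d](σ[b<=7]((T ∪ π[b,e](ρ[e/f](ρ[b/c](S)))))) → 4
  ρ[a/e](γ[e; MIN(b)→d](σ[b<=7]((T ∪ π[b,e](ρ[e/f](ρ[b/c](S))))))) → 4
  U → 4
  (ρ[a/e](γ[e; MIN(b)→d](σ[b<=7]((T ∪ π[b,e](ρ[e/f](ρ[b/c](S))))))) ⋈[d=g] U) → 1

== RESULT ==
a | d | x | g
2 | 1 | q | 1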